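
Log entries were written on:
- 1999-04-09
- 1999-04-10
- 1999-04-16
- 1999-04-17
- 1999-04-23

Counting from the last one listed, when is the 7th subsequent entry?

1999-05-15

The gap pattern 1, 6, 1, 6 repeats every 2 events.
These are the Fridays and Saturdays of each week.
The following Saturday is 1999-04-24.
Next Friday: 1999-04-30.
Next Saturday: 1999-05-01.
The following Friday is 1999-05-07.
The following Saturday is 1999-05-08.
The following Friday is 1999-05-14.
Next Saturday: 1999-05-15.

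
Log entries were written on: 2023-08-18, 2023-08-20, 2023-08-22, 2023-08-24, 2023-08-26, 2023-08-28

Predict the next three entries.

The spacing is 2, 2, 2, 2, 2 days — always 2 days.
2023-08-28 + 2 days = 2023-08-30.
2023-08-30 + 2 days = 2023-09-01.
2023-09-01 + 2 days = 2023-09-03.

2023-08-30, 2023-09-01, 2023-09-03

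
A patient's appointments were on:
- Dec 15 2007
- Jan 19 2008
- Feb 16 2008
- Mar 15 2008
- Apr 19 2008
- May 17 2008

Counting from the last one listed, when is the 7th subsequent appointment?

Dec 20 2008

These are Saturdays at 28- or 35-day spacing (35, 28, 28, 35, 28).
The pattern: 3rd Saturday of the month.
June 2008 — 3rd Saturday is Jun 21 2008.
3rd Saturday of July 2008: Jul 19 2008.
August 2008 — 3rd Saturday is Aug 16 2008.
September 2008 — 3rd Saturday is Sep 20 2008.
October 2008 — 3rd Saturday is Oct 18 2008.
3rd Saturday of November 2008: Nov 15 2008.
3rd Saturday of December 2008: Dec 20 2008.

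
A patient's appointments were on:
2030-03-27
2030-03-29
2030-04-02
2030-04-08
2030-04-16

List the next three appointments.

2030-04-26, 2030-05-08, 2030-05-22

Gaps: 2, 4, 6, 8 days — each gap is 2 larger than the previous one.
Next gap: 10 days. 2030-04-16 + 10 days = 2030-04-26.
Next gap: 12 days. 2030-04-26 + 12 days = 2030-05-08.
Next gap: 14 days. 2030-05-08 + 14 days = 2030-05-22.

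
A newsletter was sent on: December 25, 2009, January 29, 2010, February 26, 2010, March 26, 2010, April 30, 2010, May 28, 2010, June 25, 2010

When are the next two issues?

July 30, 2010; August 27, 2010

All Fridays; the gaps (35, 28, 28, 35, 28, 28) vary with month length.
This is the last Friday of each month.
Last Friday of July 2010: July 30, 2010.
Last Friday of August 2010: August 27, 2010.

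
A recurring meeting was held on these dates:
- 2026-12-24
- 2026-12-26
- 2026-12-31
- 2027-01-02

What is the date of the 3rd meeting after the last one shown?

2027-01-14

The gap pattern 2, 5, 2 repeats every 2 events.
These are the Thursdays and Saturdays of each week.
Next Thursday: 2027-01-07.
The following Saturday is 2027-01-09.
The following Thursday is 2027-01-14.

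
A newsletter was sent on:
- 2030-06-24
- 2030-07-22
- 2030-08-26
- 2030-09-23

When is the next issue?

2030-10-28

These are Mondays at 28- or 35-day spacing (28, 35, 28).
The pattern: 4th Monday of the month.
4th Monday of October 2030: 2030-10-28.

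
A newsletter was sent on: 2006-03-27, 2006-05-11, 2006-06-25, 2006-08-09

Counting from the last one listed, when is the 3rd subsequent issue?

2006-12-22

Every event comes 45 days after the last (45, 45, 45).
2006-08-09 + 45 days = 2006-09-23.
2006-09-23 + 45 days = 2006-11-07.
2006-11-07 + 45 days = 2006-12-22.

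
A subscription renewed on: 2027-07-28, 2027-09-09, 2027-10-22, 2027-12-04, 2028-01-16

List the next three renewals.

Gaps between consecutive events: 43, 43, 43, 43 days — a constant 43-day interval.
2028-01-16 + 43 days = 2028-02-28.
2028-02-28 + 43 days = 2028-04-11.
2028-04-11 + 43 days = 2028-05-24.

2028-02-28, 2028-04-11, 2028-05-24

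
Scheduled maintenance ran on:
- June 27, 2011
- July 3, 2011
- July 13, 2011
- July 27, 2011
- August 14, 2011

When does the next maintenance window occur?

September 5, 2011

Intervals are 6, 10, 14, 18 days — an arithmetic progression with common difference 4.
Next gap: 22 days. August 14, 2011 + 22 days = September 5, 2011.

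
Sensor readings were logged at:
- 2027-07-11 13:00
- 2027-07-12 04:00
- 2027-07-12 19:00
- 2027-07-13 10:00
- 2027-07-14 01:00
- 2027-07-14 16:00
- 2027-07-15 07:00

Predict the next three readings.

Gaps: 15, 15, 15, 15, 15, 15 hours — each event is 15 hours after the previous one.
2027-07-15 07:00 + 15 h = 2027-07-15 22:00.
2027-07-15 22:00 + 15 h = 2027-07-16 13:00.
2027-07-16 13:00 + 15 h = 2027-07-17 04:00.

2027-07-15 22:00, 2027-07-16 13:00, 2027-07-17 04:00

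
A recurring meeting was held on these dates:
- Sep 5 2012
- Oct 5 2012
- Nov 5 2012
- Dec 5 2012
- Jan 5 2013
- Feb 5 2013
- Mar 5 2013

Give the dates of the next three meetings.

Apr 5 2013, May 5 2013, Jun 5 2013

The day-of-month is always 5 (30, 31, 30, 31, 31, 28 days between events).
So this recurs on the 5th of each month.
April 2013: Apr 5 2013.
Next: May 2013 → May 5 2013.
Next: June 2013 → Jun 5 2013.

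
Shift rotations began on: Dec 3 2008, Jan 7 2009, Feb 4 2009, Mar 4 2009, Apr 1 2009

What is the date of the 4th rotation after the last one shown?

Aug 5 2009

All dates are Wednesdays, 35, 28, 28, 28 days apart.
Specifically, the 1st Wednesday of each month.
May 2009 — 1st Wednesday is May 6 2009.
June 2009 — 1st Wednesday is Jun 3 2009.
July 2009 — 1st Wednesday is Jul 1 2009.
August 2009 — 1st Wednesday is Aug 5 2009.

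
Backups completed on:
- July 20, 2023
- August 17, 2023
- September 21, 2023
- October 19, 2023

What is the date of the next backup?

November 16, 2023

All dates are Thursdays, 28, 35, 28 days apart.
Specifically, the 3rd Thursday of each month.
3rd Thursday of November 2023: November 16, 2023.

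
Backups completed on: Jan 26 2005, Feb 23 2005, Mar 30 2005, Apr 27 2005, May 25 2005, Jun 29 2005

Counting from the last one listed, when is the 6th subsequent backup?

All Wednesdays; the gaps (28, 35, 28, 28, 35) vary with month length.
This is the last Wednesday of each month.
Last Wednesday of July 2005: Jul 27 2005.
Last Wednesday of August 2005: Aug 31 2005.
September 2005 ends with Wednesday Sep 28 2005.
Last Wednesday of October 2005: Oct 26 2005.
November 2005 ends with Wednesday Nov 30 2005.
Last Wednesday of December 2005: Dec 28 2005.

Dec 28 2005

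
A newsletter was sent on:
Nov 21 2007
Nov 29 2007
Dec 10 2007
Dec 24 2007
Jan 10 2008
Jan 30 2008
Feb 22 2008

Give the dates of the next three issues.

Mar 19 2008, Apr 17 2008, May 19 2008

The spacing grows by 3 each time: 8, 11, 14, 17, 20, 23 days.
Next gap: 26 days. Feb 22 2008 + 26 days = Mar 19 2008.
Next gap: 29 days. Mar 19 2008 + 29 days = Apr 17 2008.
Next gap: 32 days. Apr 17 2008 + 32 days = May 19 2008.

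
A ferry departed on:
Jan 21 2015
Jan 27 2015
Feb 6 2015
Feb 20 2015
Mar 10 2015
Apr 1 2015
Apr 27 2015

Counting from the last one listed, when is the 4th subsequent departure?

Sep 18 2015

The spacing grows by 4 each time: 6, 10, 14, 18, 22, 26 days.
Next gap: 30 days. Apr 27 2015 + 30 days = May 27 2015.
Next gap: 34 days. May 27 2015 + 34 days = Jun 30 2015.
Next gap: 38 days. Jun 30 2015 + 38 days = Aug 7 2015.
Next gap: 42 days. Aug 7 2015 + 42 days = Sep 18 2015.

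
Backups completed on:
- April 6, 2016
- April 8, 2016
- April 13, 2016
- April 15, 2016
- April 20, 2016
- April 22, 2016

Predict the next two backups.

April 27, 2016; April 29, 2016

Every event lands on a Wednesday or Friday (gaps cycle 2, 5, 2, 5, 2).
So the schedule is: every Wednesday and Friday.
Next Wednesday: April 27, 2016.
Next Friday: April 29, 2016.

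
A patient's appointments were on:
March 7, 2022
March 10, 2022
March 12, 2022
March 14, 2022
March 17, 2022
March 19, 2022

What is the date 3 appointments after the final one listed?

The gap pattern 3, 2, 2, 3, 2 repeats every 3 events.
These are the Mondays, Thursdays and Saturdays of each week.
The following Monday is March 21, 2022.
The following Thursday is March 24, 2022.
Next Saturday: March 26, 2022.

March 26, 2022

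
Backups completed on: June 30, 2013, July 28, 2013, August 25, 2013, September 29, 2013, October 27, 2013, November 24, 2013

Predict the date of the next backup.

These are Sundays with 28, 28, 35, 28, 28-day gaps.
Each is the final Sunday of its month — June 30, 2013 is past the 28th, so '4th Sunday' doesn't fit.
Last Sunday of December 2013: December 29, 2013.

December 29, 2013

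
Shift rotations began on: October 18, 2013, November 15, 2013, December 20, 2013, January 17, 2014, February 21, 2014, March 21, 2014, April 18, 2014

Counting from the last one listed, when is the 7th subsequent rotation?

November 21, 2014

All dates are Fridays, 28, 35, 28, 35, 28, 28 days apart.
Specifically, the 3rd Friday of each month.
May 2014 — 3rd Friday is May 16, 2014.
June 2014 — 3rd Friday is June 20, 2014.
July 2014 — 3rd Friday is July 18, 2014.
August 2014 — 3rd Friday is August 15, 2014.
3rd Friday of September 2014: September 19, 2014.
October 2014 — 3rd Friday is October 17, 2014.
November 2014 — 3rd Friday is November 21, 2014.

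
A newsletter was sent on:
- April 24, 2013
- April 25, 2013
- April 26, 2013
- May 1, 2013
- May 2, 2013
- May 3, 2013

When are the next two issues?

The gap pattern 1, 1, 5, 1, 1 repeats every 3 events.
These are the Wednesdays, Thursdays and Fridays of each week.
The following Wednesday is May 8, 2013.
The following Thursday is May 9, 2013.

May 8, 2013; May 9, 2013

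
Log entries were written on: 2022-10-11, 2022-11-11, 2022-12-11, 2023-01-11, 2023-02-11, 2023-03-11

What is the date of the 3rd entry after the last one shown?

2023-06-11

The day-of-month is always 11 (31, 30, 31, 31, 28 days between events).
So this recurs on the 11th of each month.
Next: April 2023 → 2023-04-11.
May 2023: 2023-05-11.
Next: June 2023 → 2023-06-11.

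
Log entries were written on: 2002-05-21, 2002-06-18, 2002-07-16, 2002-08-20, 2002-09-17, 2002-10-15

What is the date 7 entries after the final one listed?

These are Tuesdays at 28- or 35-day spacing (28, 28, 35, 28, 28).
The pattern: 3rd Tuesday of the month.
November 2002 — 3rd Tuesday is 2002-11-19.
December 2002 — 3rd Tuesday is 2002-12-17.
3rd Tuesday of January 2003: 2003-01-21.
3rd Tuesday of February 2003: 2003-02-18.
3rd Tuesday of March 2003: 2003-03-18.
April 2003 — 3rd Tuesday is 2003-04-15.
3rd Tuesday of May 2003: 2003-05-20.

2003-05-20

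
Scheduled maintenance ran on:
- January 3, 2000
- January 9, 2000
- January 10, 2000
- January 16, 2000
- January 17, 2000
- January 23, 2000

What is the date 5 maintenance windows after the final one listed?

Every event lands on a Monday or Sunday (gaps cycle 6, 1, 6, 1, 6).
So the schedule is: every Monday and Sunday.
The following Monday is January 24, 2000.
The following Sunday is January 30, 2000.
Next Monday: January 31, 2000.
The following Sunday is February 6, 2000.
The following Monday is February 7, 2000.

February 7, 2000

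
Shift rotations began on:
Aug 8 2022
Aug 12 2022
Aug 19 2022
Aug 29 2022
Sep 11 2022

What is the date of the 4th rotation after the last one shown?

Gaps: 4, 7, 10, 13 days — each gap is 3 larger than the previous one.
Next gap: 16 days. Sep 11 2022 + 16 days = Sep 27 2022.
Next gap: 19 days. Sep 27 2022 + 19 days = Oct 16 2022.
Next gap: 22 days. Oct 16 2022 + 22 days = Nov 7 2022.
Next gap: 25 days. Nov 7 2022 + 25 days = Dec 2 2022.

Dec 2 2022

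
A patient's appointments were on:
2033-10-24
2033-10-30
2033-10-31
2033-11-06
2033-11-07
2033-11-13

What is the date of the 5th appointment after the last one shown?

The gap pattern 6, 1, 6, 1, 6 repeats every 2 events.
These are the Mondays and Sundays of each week.
Next Monday: 2033-11-14.
Next Sunday: 2033-11-20.
The following Monday is 2033-11-21.
Next Sunday: 2033-11-27.
Next Monday: 2033-11-28.

2033-11-28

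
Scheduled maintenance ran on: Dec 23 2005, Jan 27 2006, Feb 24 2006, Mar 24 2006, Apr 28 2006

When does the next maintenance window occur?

Gaps: 35, 28, 28, 35 days — a mix of 28 and 35. Every date is a Friday.
Each is the 4th Friday of its month.
May 2006 — 4th Friday is May 26 2006.

May 26 2006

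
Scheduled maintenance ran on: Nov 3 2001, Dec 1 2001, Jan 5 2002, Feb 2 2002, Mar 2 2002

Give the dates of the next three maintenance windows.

Apr 6 2002, May 4 2002, Jun 1 2002

Gaps: 28, 35, 28, 28 days — a mix of 28 and 35. Every date is a Saturday.
Each is the 1st Saturday of its month.
1st Saturday of April 2002: Apr 6 2002.
May 2002 — 1st Saturday is May 4 2002.
June 2002 — 1st Saturday is Jun 1 2002.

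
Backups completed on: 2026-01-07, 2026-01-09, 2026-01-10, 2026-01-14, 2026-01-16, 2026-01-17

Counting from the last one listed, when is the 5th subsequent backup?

Every event lands on a Wednesday or Friday or Saturday (gaps cycle 2, 1, 4, 2, 1).
So the schedule is: every Wednesday, Friday and Saturday.
The following Wednesday is 2026-01-21.
Next Friday: 2026-01-23.
Next Saturday: 2026-01-24.
Next Wednesday: 2026-01-28.
The following Friday is 2026-01-30.

2026-01-30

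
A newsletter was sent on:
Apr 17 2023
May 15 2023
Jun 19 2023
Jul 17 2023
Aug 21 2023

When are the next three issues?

All dates are Mondays, 28, 35, 28, 35 days apart.
Specifically, the 3rd Monday of each month.
3rd Monday of September 2023: Sep 18 2023.
3rd Monday of October 2023: Oct 16 2023.
November 2023 — 3rd Monday is Nov 20 2023.

Sep 18 2023, Oct 16 2023, Nov 20 2023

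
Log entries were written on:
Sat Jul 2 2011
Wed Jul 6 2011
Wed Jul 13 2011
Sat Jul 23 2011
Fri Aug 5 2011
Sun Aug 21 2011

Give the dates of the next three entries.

Fri Sep 9 2011, Sat Oct 1 2011, Wed Oct 26 2011

Gaps: 4, 7, 10, 13, 16 days — each gap is 3 larger than the previous one.
Next gap: 19 days. Sun Aug 21 2011 + 19 days = Fri Sep 9 2011.
Next gap: 22 days. Fri Sep 9 2011 + 22 days = Sat Oct 1 2011.
Next gap: 25 days. Sat Oct 1 2011 + 25 days = Wed Oct 26 2011.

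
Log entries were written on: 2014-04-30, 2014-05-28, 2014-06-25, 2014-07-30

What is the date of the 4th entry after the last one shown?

Every date is a Wednesday; gaps 28, 28, 35 days.
Each is the last Wednesday of its month (at least one falls on the 29th or later, ruling out '4th Wednesday').
Last Wednesday of August 2014: 2014-08-27.
September 2014 ends with Wednesday 2014-09-24.
October 2014 ends with Wednesday 2014-10-29.
November 2014 ends with Wednesday 2014-11-26.

2014-11-26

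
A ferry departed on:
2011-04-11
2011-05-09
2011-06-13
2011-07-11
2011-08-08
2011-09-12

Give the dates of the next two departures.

All dates are Mondays, 28, 35, 28, 28, 35 days apart.
Specifically, the 2nd Monday of each month.
2nd Monday of October 2011: 2011-10-10.
November 2011 — 2nd Monday is 2011-11-14.

2011-10-10, 2011-11-14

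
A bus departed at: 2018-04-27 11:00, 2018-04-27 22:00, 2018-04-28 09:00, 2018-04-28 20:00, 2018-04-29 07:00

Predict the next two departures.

Spacing: 11, 11, 11, 11 h — constant 11 h.
2018-04-29 07:00 + 11 h = 2018-04-29 18:00.
2018-04-29 18:00 + 11 h = 2018-04-30 05:00.

2018-04-29 18:00, 2018-04-30 05:00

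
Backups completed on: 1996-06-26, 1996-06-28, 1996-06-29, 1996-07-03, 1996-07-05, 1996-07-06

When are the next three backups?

Every event lands on a Wednesday or Friday or Saturday (gaps cycle 2, 1, 4, 2, 1).
So the schedule is: every Wednesday, Friday and Saturday.
Next Wednesday: 1996-07-10.
The following Friday is 1996-07-12.
The following Saturday is 1996-07-13.

1996-07-10, 1996-07-12, 1996-07-13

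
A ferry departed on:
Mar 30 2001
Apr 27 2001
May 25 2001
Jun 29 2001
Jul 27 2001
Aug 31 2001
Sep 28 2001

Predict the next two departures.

All Fridays; the gaps (28, 28, 35, 28, 35, 28) vary with month length.
This is the last Friday of each month.
Last Friday of October 2001: Oct 26 2001.
November 2001 ends with Friday Nov 30 2001.

Oct 26 2001, Nov 30 2001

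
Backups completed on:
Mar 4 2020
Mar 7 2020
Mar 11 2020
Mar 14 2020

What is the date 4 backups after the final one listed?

The gap pattern 3, 4, 3 repeats every 2 events.
These are the Wednesdays and Saturdays of each week.
The following Wednesday is Mar 18 2020.
Next Saturday: Mar 21 2020.
The following Wednesday is Mar 25 2020.
Next Saturday: Mar 28 2020.

Mar 28 2020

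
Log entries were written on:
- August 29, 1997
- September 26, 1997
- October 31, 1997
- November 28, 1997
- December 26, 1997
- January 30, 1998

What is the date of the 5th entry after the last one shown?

These are Fridays with 28, 35, 28, 28, 35-day gaps.
Each is the final Friday of its month — August 29, 1997 is past the 28th, so '4th Friday' doesn't fit.
Last Friday of February 1998: February 27, 1998.
Last Friday of March 1998: March 27, 1998.
April 1998 ends with Friday April 24, 1998.
Last Friday of May 1998: May 29, 1998.
Last Friday of June 1998: June 26, 1998.

June 26, 1998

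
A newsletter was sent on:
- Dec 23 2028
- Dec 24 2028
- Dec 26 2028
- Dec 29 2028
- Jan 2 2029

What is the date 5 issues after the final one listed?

The spacing grows by 1 each time: 1, 2, 3, 4 days.
Next gap: 5 days. Jan 2 2029 + 5 days = Jan 7 2029.
Next gap: 6 days. Jan 7 2029 + 6 days = Jan 13 2029.
Next gap: 7 days. Jan 13 2029 + 7 days = Jan 20 2029.
Next gap: 8 days. Jan 20 2029 + 8 days = Jan 28 2029.
Next gap: 9 days. Jan 28 2029 + 9 days = Feb 6 2029.

Feb 6 2029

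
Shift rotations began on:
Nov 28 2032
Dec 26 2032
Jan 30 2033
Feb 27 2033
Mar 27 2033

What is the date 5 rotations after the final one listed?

Aug 28 2033

Every date is a Sunday; gaps 28, 35, 28, 28 days.
Each is the last Sunday of its month (at least one falls on the 29th or later, ruling out '4th Sunday').
Last Sunday of April 2033: Apr 24 2033.
May 2033 ends with Sunday May 29 2033.
June 2033 ends with Sunday Jun 26 2033.
Last Sunday of July 2033: Jul 31 2033.
August 2033 ends with Sunday Aug 28 2033.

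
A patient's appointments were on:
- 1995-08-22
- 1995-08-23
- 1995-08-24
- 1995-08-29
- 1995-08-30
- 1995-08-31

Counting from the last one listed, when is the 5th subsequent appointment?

1995-09-13

Gaps: 1, 1, 5, 1, 1 days — not constant, but cyclic with period 3.
The events fall on every Tuesday, Wednesday and Thursday.
Next Tuesday: 1995-09-05.
The following Wednesday is 1995-09-06.
The following Thursday is 1995-09-07.
The following Tuesday is 1995-09-12.
Next Wednesday: 1995-09-13.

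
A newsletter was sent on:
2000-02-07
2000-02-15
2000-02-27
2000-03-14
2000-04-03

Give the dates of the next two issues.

Intervals are 8, 12, 16, 20 days — an arithmetic progression with common difference 4.
Next gap: 24 days. 2000-04-03 + 24 days = 2000-04-27.
Next gap: 28 days. 2000-04-27 + 28 days = 2000-05-25.

2000-04-27, 2000-05-25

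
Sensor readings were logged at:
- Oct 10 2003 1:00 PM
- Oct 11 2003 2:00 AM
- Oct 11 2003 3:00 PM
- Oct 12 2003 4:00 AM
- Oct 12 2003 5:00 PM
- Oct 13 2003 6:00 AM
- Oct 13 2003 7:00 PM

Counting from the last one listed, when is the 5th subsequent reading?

The interval is a steady 13 hours (13, 13, 13, 13, 13, 13).
Oct 13 2003 7:00 PM + 13 h = Oct 14 2003 8:00 AM.
Oct 14 2003 8:00 AM + 13 h = Oct 14 2003 9:00 PM.
Oct 14 2003 9:00 PM + 13 h = Oct 15 2003 10:00 AM.
Oct 15 2003 10:00 AM + 13 h = Oct 15 2003 11:00 PM.
Oct 15 2003 11:00 PM + 13 h = Oct 16 2003 12:00 PM.

Oct 16 2003 12:00 PM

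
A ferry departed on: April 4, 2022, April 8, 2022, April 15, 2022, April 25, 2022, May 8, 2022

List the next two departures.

Gaps: 4, 7, 10, 13 days — each gap is 3 larger than the previous one.
Next gap: 16 days. May 8, 2022 + 16 days = May 24, 2022.
Next gap: 19 days. May 24, 2022 + 19 days = June 12, 2022.

May 24, 2022; June 12, 2022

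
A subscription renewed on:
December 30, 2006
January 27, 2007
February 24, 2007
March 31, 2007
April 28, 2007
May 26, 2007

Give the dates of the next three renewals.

June 30, 2007; July 28, 2007; August 25, 2007

These are Saturdays with 28, 28, 35, 28, 28-day gaps.
Each is the final Saturday of its month — December 30, 2006 is past the 28th, so '4th Saturday' doesn't fit.
Last Saturday of June 2007: June 30, 2007.
July 2007 ends with Saturday July 28, 2007.
August 2007 ends with Saturday August 25, 2007.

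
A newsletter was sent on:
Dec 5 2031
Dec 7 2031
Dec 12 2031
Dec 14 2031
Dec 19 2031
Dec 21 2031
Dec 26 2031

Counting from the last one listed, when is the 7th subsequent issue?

Jan 18 2032

Every event lands on a Friday or Sunday (gaps cycle 2, 5, 2, 5, 2, 5).
So the schedule is: every Friday and Sunday.
Next Sunday: Dec 28 2031.
Next Friday: Jan 2 2032.
Next Sunday: Jan 4 2032.
Next Friday: Jan 9 2032.
Next Sunday: Jan 11 2032.
The following Friday is Jan 16 2032.
The following Sunday is Jan 18 2032.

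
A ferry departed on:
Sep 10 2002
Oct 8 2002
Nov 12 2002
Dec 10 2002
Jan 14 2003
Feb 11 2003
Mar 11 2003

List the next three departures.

Apr 8 2003, May 13 2003, Jun 10 2003

Gaps: 28, 35, 28, 35, 28, 28 days — a mix of 28 and 35. Every date is a Tuesday.
Each is the 2nd Tuesday of its month.
April 2003 — 2nd Tuesday is Apr 8 2003.
May 2003 — 2nd Tuesday is May 13 2003.
June 2003 — 2nd Tuesday is Jun 10 2003.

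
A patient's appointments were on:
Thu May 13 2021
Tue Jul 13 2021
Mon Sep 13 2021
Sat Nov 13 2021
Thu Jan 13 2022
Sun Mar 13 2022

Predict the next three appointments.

Fri May 13 2022, Wed Jul 13 2022, Tue Sep 13 2022

Gaps: 61, 62, 61, 61, 59 days — not constant. Every event is on the 13th of the month.
Pattern: the 13th of every 2 months.
May 2022: Fri May 13 2022.
Next: July 2022 → Wed Jul 13 2022.
September 2022: Tue Sep 13 2022.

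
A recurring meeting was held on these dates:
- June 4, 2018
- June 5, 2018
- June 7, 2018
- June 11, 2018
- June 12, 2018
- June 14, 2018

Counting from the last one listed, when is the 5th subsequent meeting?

Gaps: 1, 2, 4, 1, 2 days — not constant, but cyclic with period 3.
The events fall on every Monday, Tuesday and Thursday.
The following Monday is June 18, 2018.
The following Tuesday is June 19, 2018.
Next Thursday: June 21, 2018.
The following Monday is June 25, 2018.
Next Tuesday: June 26, 2018.

June 26, 2018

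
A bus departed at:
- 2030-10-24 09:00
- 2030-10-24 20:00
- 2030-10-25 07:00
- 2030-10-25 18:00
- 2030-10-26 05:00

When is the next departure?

2030-10-26 16:00

Spacing: 11, 11, 11, 11 h — constant 11 h.
2030-10-26 05:00 + 11 h = 2030-10-26 16:00.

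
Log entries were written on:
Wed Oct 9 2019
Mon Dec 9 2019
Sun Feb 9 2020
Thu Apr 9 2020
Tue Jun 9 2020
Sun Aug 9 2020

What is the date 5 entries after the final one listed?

Gaps: 61, 62, 60, 61, 61 days — not constant. Every event is on the 9th of the month.
Pattern: the 9th of every 2 months.
October 2020: Fri Oct 9 2020.
Next: December 2020 → Wed Dec 9 2020.
February 2021: Tue Feb 9 2021.
April 2021: Fri Apr 9 2021.
Next: June 2021 → Wed Jun 9 2021.

Wed Jun 9 2021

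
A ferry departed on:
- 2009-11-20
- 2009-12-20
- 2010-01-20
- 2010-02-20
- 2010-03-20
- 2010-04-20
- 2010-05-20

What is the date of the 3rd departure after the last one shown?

The day-of-month is always 20 (30, 31, 31, 28, 31, 30 days between events).
So this recurs on the 20th of each month.
June 2010: 2010-06-20.
Next: July 2010 → 2010-07-20.
Next: August 2010 → 2010-08-20.

2010-08-20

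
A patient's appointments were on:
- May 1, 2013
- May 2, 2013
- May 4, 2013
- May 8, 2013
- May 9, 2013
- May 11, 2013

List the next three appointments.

May 15, 2013; May 16, 2013; May 18, 2013

The gap pattern 1, 2, 4, 1, 2 repeats every 3 events.
These are the Wednesdays, Thursdays and Saturdays of each week.
The following Wednesday is May 15, 2013.
Next Thursday: May 16, 2013.
Next Saturday: May 18, 2013.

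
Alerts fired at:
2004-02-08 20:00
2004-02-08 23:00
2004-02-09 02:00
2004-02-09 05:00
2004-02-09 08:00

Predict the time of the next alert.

Spacing: 3, 3, 3, 3 h — constant 3 h.
2004-02-09 08:00 + 3 h = 2004-02-09 11:00.

2004-02-09 11:00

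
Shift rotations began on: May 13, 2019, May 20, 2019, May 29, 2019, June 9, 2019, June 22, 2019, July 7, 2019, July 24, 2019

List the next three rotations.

August 12, 2019; September 2, 2019; September 25, 2019

The spacing grows by 2 each time: 7, 9, 11, 13, 15, 17 days.
Next gap: 19 days. July 24, 2019 + 19 days = August 12, 2019.
Next gap: 21 days. August 12, 2019 + 21 days = September 2, 2019.
Next gap: 23 days. September 2, 2019 + 23 days = September 25, 2019.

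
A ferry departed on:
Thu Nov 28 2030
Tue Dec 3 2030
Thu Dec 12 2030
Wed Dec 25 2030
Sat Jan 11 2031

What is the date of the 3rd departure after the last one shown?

Thu Mar 27 2031

Intervals are 5, 9, 13, 17 days — an arithmetic progression with common difference 4.
Next gap: 21 days. Sat Jan 11 2031 + 21 days = Sat Feb 1 2031.
Next gap: 25 days. Sat Feb 1 2031 + 25 days = Wed Feb 26 2031.
Next gap: 29 days. Wed Feb 26 2031 + 29 days = Thu Mar 27 2031.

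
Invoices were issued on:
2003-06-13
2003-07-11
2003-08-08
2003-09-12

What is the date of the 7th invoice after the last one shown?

Gaps: 28, 28, 35 days — a mix of 28 and 35. Every date is a Friday.
Each is the 2nd Friday of its month.
October 2003 — 2nd Friday is 2003-10-10.
2nd Friday of November 2003: 2003-11-14.
2nd Friday of December 2003: 2003-12-12.
January 2004 — 2nd Friday is 2004-01-09.
February 2004 — 2nd Friday is 2004-02-13.
2nd Friday of March 2004: 2004-03-12.
2nd Friday of April 2004: 2004-04-09.

2004-04-09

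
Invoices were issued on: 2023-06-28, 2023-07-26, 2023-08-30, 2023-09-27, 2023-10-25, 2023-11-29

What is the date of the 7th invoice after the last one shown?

2024-06-26

All Wednesdays; the gaps (28, 35, 28, 28, 35) vary with month length.
This is the last Wednesday of each month.
Last Wednesday of December 2023: 2023-12-27.
January 2024 ends with Wednesday 2024-01-31.
Last Wednesday of February 2024: 2024-02-28.
March 2024 ends with Wednesday 2024-03-27.
April 2024 ends with Wednesday 2024-04-24.
Last Wednesday of May 2024: 2024-05-29.
Last Wednesday of June 2024: 2024-06-26.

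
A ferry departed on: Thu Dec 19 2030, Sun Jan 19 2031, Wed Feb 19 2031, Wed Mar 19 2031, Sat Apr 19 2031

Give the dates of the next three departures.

Mon May 19 2031, Thu Jun 19 2031, Sat Jul 19 2031

The day-of-month is always 19 (31, 31, 28, 31 days between events).
So this recurs on the 19th of each month.
Next: May 2031 → Mon May 19 2031.
Next: June 2031 → Thu Jun 19 2031.
Next: July 2031 → Sat Jul 19 2031.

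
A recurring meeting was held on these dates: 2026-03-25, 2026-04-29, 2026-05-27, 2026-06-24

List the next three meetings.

Every date is a Wednesday; gaps 35, 28, 28 days.
Each is the last Wednesday of its month (at least one falls on the 29th or later, ruling out '4th Wednesday').
July 2026 ends with Wednesday 2026-07-29.
August 2026 ends with Wednesday 2026-08-26.
September 2026 ends with Wednesday 2026-09-30.

2026-07-29, 2026-08-26, 2026-09-30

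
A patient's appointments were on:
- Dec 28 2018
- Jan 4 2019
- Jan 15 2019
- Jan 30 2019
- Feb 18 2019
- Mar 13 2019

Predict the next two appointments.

The spacing grows by 4 each time: 7, 11, 15, 19, 23 days.
Next gap: 27 days. Mar 13 2019 + 27 days = Apr 9 2019.
Next gap: 31 days. Apr 9 2019 + 31 days = May 10 2019.

Apr 9 2019, May 10 2019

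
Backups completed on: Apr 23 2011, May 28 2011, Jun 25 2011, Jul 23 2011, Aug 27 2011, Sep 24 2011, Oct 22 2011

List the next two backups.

All dates are Saturdays, 35, 28, 28, 35, 28, 28 days apart.
Specifically, the 4th Saturday of each month.
4th Saturday of November 2011: Nov 26 2011.
4th Saturday of December 2011: Dec 24 2011.

Nov 26 2011, Dec 24 2011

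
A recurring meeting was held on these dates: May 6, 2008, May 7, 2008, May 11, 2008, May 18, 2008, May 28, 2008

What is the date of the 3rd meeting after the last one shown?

July 15, 2008

Gaps: 1, 4, 7, 10 days — each gap is 3 larger than the previous one.
Next gap: 13 days. May 28, 2008 + 13 days = June 10, 2008.
Next gap: 16 days. June 10, 2008 + 16 days = June 26, 2008.
Next gap: 19 days. June 26, 2008 + 19 days = July 15, 2008.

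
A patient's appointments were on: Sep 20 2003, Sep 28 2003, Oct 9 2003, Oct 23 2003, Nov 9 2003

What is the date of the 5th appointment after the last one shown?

Intervals are 8, 11, 14, 17 days — an arithmetic progression with common difference 3.
Next gap: 20 days. Nov 9 2003 + 20 days = Nov 29 2003.
Next gap: 23 days. Nov 29 2003 + 23 days = Dec 22 2003.
Next gap: 26 days. Dec 22 2003 + 26 days = Jan 17 2004.
Next gap: 29 days. Jan 17 2004 + 29 days = Feb 15 2004.
Next gap: 32 days. Feb 15 2004 + 32 days = Mar 18 2004.

Mar 18 2004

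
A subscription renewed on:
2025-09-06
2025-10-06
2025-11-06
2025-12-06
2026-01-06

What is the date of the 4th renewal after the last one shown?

Each date is the 6th; the gaps (30, 31, 30, 31) track the month lengths.
The rule is the 6th of each month.
February 2026: 2026-02-06.
Next: March 2026 → 2026-03-06.
Next: April 2026 → 2026-04-06.
May 2026: 2026-05-06.

2026-05-06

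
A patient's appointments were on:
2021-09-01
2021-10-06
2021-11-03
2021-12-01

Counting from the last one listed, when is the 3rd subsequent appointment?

2022-03-02

These are Wednesdays at 28- or 35-day spacing (35, 28, 28).
The pattern: 1st Wednesday of the month.
January 2022 — 1st Wednesday is 2022-01-05.
1st Wednesday of February 2022: 2022-02-02.
March 2022 — 1st Wednesday is 2022-03-02.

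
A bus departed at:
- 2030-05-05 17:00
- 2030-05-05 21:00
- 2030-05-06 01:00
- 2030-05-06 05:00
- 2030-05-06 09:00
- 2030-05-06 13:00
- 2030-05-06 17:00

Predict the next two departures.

2030-05-06 21:00, 2030-05-07 01:00

The interval is a steady 4 hours (4, 4, 4, 4, 4, 4).
2030-05-06 17:00 + 4 h = 2030-05-06 21:00.
2030-05-06 21:00 + 4 h = 2030-05-07 01:00.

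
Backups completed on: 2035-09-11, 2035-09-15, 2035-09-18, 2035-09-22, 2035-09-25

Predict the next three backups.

The gap pattern 4, 3, 4, 3 repeats every 2 events.
These are the Tuesdays and Saturdays of each week.
Next Saturday: 2035-09-29.
Next Tuesday: 2035-10-02.
The following Saturday is 2035-10-06.

2035-09-29, 2035-10-02, 2035-10-06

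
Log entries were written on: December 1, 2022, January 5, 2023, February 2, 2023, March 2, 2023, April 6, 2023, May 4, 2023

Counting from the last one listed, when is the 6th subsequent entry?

These are Thursdays at 28- or 35-day spacing (35, 28, 28, 35, 28).
The pattern: 1st Thursday of the month.
June 2023 — 1st Thursday is June 1, 2023.
July 2023 — 1st Thursday is July 6, 2023.
1st Thursday of August 2023: August 3, 2023.
September 2023 — 1st Thursday is September 7, 2023.
1st Thursday of October 2023: October 5, 2023.
1st Thursday of November 2023: November 2, 2023.

November 2, 2023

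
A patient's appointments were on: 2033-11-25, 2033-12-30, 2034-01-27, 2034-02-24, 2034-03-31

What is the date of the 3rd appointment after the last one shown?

2034-06-30

All Fridays; the gaps (35, 28, 28, 35) vary with month length.
This is the last Friday of each month.
Last Friday of April 2034: 2034-04-28.
Last Friday of May 2034: 2034-05-26.
Last Friday of June 2034: 2034-06-30.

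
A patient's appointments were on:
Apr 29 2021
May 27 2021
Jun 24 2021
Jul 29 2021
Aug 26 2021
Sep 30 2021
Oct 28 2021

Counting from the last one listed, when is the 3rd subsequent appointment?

Every date is a Thursday; gaps 28, 28, 35, 28, 35, 28 days.
Each is the last Thursday of its month (at least one falls on the 29th or later, ruling out '4th Thursday').
November 2021 ends with Thursday Nov 25 2021.
December 2021 ends with Thursday Dec 30 2021.
January 2022 ends with Thursday Jan 27 2022.

Jan 27 2022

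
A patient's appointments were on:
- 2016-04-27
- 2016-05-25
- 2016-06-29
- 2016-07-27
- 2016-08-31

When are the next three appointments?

2016-09-28, 2016-10-26, 2016-11-30

Every date is a Wednesday; gaps 28, 35, 28, 35 days.
Each is the last Wednesday of its month (at least one falls on the 29th or later, ruling out '4th Wednesday').
September 2016 ends with Wednesday 2016-09-28.
October 2016 ends with Wednesday 2016-10-26.
November 2016 ends with Wednesday 2016-11-30.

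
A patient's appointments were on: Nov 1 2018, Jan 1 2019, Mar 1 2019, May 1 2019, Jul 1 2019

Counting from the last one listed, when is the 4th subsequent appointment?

Mar 1 2020

Each date is the 1st; the gaps (61, 59, 61, 61) track the month lengths.
The rule is the 1st of every 2 months.
September 2019: Sep 1 2019.
November 2019: Nov 1 2019.
January 2020: Jan 1 2020.
March 2020: Mar 1 2020.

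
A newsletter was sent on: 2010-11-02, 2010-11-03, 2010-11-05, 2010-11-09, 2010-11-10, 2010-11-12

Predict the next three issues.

The gap pattern 1, 2, 4, 1, 2 repeats every 3 events.
These are the Tuesdays, Wednesdays and Fridays of each week.
The following Tuesday is 2010-11-16.
The following Wednesday is 2010-11-17.
Next Friday: 2010-11-19.

2010-11-16, 2010-11-17, 2010-11-19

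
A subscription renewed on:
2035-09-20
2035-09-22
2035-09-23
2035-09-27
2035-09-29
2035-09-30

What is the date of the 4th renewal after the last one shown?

Gaps: 2, 1, 4, 2, 1 days — not constant, but cyclic with period 3.
The events fall on every Thursday, Saturday and Sunday.
The following Thursday is 2035-10-04.
Next Saturday: 2035-10-06.
Next Sunday: 2035-10-07.
The following Thursday is 2035-10-11.

2035-10-11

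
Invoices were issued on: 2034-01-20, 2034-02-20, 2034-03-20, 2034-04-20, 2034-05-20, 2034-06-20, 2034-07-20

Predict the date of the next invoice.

2034-08-20

Gaps: 31, 28, 31, 30, 31, 30 days — not constant. Every event is on the 20th of the month.
Pattern: the 20th of each month.
August 2034: 2034-08-20.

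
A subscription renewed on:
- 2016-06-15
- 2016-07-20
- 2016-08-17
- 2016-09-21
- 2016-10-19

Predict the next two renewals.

2016-11-16, 2016-12-21

Gaps: 35, 28, 35, 28 days — a mix of 28 and 35. Every date is a Wednesday.
Each is the 3rd Wednesday of its month.
3rd Wednesday of November 2016: 2016-11-16.
December 2016 — 3rd Wednesday is 2016-12-21.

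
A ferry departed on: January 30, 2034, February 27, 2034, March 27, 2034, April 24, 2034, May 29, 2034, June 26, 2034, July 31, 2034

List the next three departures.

August 28, 2034; September 25, 2034; October 30, 2034

These are Mondays with 28, 28, 28, 35, 28, 35-day gaps.
Each is the final Monday of its month — January 30, 2034 is past the 28th, so '4th Monday' doesn't fit.
Last Monday of August 2034: August 28, 2034.
September 2034 ends with Monday September 25, 2034.
Last Monday of October 2034: October 30, 2034.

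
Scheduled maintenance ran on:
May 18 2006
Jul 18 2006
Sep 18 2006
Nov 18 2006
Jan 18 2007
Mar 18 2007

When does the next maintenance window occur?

Gaps: 61, 62, 61, 61, 59 days — not constant. Every event is on the 18th of the month.
Pattern: the 18th of every 2 months.
Next: May 2007 → May 18 2007.

May 18 2007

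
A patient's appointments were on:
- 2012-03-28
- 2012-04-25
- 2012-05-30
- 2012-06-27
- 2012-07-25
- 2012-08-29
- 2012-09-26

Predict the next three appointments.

These are Wednesdays with 28, 35, 28, 28, 35, 28-day gaps.
Each is the final Wednesday of its month — 2012-05-30 is past the 28th, so '4th Wednesday' doesn't fit.
October 2012 ends with Wednesday 2012-10-31.
November 2012 ends with Wednesday 2012-11-28.
December 2012 ends with Wednesday 2012-12-26.

2012-10-31, 2012-11-28, 2012-12-26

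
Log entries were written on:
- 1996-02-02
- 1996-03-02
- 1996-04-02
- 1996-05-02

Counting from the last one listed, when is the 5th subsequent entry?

Gaps: 29, 31, 30 days — not constant. Every event is on the 2nd of the month.
Pattern: the 2nd of each month.
Next: June 1996 → 1996-06-02.
Next: July 1996 → 1996-07-02.
Next: August 1996 → 1996-08-02.
Next: September 1996 → 1996-09-02.
Next: October 1996 → 1996-10-02.

1996-10-02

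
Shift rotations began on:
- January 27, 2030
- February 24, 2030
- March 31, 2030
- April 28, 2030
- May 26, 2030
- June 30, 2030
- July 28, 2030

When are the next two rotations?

August 25, 2030; September 29, 2030

All Sundays; the gaps (28, 35, 28, 28, 35, 28) vary with month length.
This is the last Sunday of each month.
Last Sunday of August 2030: August 25, 2030.
Last Sunday of September 2030: September 29, 2030.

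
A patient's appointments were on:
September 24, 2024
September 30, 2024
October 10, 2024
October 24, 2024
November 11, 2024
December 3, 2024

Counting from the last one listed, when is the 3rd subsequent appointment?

The spacing grows by 4 each time: 6, 10, 14, 18, 22 days.
Next gap: 26 days. December 3, 2024 + 26 days = December 29, 2024.
Next gap: 30 days. December 29, 2024 + 30 days = January 28, 2025.
Next gap: 34 days. January 28, 2025 + 34 days = March 3, 2025.

March 3, 2025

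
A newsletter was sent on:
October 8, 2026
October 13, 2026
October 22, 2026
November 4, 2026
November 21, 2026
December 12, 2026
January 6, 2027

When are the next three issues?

Intervals are 5, 9, 13, 17, 21, 25 days — an arithmetic progression with common difference 4.
Next gap: 29 days. January 6, 2027 + 29 days = February 4, 2027.
Next gap: 33 days. February 4, 2027 + 33 days = March 9, 2027.
Next gap: 37 days. March 9, 2027 + 37 days = April 15, 2027.

February 4, 2027; March 9, 2027; April 15, 2027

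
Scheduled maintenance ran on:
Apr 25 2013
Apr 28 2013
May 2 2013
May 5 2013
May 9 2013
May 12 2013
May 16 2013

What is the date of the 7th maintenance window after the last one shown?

Jun 9 2013

The gap pattern 3, 4, 3, 4, 3, 4 repeats every 2 events.
These are the Thursdays and Sundays of each week.
The following Sunday is May 19 2013.
Next Thursday: May 23 2013.
The following Sunday is May 26 2013.
Next Thursday: May 30 2013.
The following Sunday is Jun 2 2013.
Next Thursday: Jun 6 2013.
Next Sunday: Jun 9 2013.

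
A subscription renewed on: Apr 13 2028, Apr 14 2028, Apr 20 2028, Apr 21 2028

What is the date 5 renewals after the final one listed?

The gap pattern 1, 6, 1 repeats every 2 events.
These are the Thursdays and Fridays of each week.
Next Thursday: Apr 27 2028.
The following Friday is Apr 28 2028.
Next Thursday: May 4 2028.
The following Friday is May 5 2028.
The following Thursday is May 11 2028.

May 11 2028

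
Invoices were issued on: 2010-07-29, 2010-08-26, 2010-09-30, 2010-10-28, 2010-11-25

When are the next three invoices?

These are Thursdays with 28, 35, 28, 28-day gaps.
Each is the final Thursday of its month — 2010-07-29 is past the 28th, so '4th Thursday' doesn't fit.
Last Thursday of December 2010: 2010-12-30.
Last Thursday of January 2011: 2011-01-27.
February 2011 ends with Thursday 2011-02-24.

2010-12-30, 2011-01-27, 2011-02-24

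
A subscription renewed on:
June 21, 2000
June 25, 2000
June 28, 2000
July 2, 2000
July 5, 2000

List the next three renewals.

July 9, 2000; July 12, 2000; July 16, 2000

The gap pattern 4, 3, 4, 3 repeats every 2 events.
These are the Wednesdays and Sundays of each week.
The following Sunday is July 9, 2000.
The following Wednesday is July 12, 2000.
Next Sunday: July 16, 2000.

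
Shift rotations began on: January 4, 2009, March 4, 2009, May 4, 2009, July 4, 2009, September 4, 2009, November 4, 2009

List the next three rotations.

The day-of-month is always 4 (59, 61, 61, 62, 61 days between events).
So this recurs on the 4th of every 2 months.
Next: January 2010 → January 4, 2010.
March 2010: March 4, 2010.
Next: May 2010 → May 4, 2010.

January 4, 2010; March 4, 2010; May 4, 2010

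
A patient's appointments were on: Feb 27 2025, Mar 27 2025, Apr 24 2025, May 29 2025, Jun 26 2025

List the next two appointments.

Jul 31 2025, Aug 28 2025

All Thursdays; the gaps (28, 28, 35, 28) vary with month length.
This is the last Thursday of each month.
July 2025 ends with Thursday Jul 31 2025.
Last Thursday of August 2025: Aug 28 2025.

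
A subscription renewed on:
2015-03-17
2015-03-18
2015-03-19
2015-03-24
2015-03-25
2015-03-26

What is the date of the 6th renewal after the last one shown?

2015-04-09

Gaps: 1, 1, 5, 1, 1 days — not constant, but cyclic with period 3.
The events fall on every Tuesday, Wednesday and Thursday.
The following Tuesday is 2015-03-31.
The following Wednesday is 2015-04-01.
The following Thursday is 2015-04-02.
Next Tuesday: 2015-04-07.
The following Wednesday is 2015-04-08.
Next Thursday: 2015-04-09.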